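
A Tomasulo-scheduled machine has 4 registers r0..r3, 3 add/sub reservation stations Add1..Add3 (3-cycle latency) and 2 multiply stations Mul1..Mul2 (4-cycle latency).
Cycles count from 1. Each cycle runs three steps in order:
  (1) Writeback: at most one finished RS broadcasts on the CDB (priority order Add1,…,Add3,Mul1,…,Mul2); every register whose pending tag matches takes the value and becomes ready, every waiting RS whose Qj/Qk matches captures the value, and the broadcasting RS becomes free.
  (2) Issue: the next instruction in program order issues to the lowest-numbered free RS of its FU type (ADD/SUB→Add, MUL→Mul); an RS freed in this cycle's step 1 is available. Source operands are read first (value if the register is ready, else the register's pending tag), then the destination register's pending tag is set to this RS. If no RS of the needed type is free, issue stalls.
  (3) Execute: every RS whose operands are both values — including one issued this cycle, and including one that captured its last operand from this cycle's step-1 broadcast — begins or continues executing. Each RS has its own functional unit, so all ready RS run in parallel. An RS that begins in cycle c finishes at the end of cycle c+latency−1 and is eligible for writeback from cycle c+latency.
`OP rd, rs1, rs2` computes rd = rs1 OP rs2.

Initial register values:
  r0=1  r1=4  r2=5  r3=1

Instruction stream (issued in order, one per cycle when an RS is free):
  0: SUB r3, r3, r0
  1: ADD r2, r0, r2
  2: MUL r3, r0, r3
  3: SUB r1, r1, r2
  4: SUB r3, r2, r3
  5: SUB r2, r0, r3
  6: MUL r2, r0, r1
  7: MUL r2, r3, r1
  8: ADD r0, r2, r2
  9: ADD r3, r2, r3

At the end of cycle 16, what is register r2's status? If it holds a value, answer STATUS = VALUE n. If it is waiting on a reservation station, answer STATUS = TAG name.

cycle 1: issue SUB r3<-Add1 // r0:1,r1:4,r2:5,r3:Add1
cycle 2: issue ADD r2<-Add2 // r0:1,r1:4,r2:Add2,r3:Add1
cycle 3: issue MUL r3<-Mul1 // r0:1,r1:4,r2:Add2,r3:Mul1
cycle 4: CDB Add1=0; issue SUB r1<-Add1 // r0:1,r1:Add1,r2:Add2,r3:Mul1
cycle 5: CDB Add2=6; issue SUB r3<-Add2 // r0:1,r1:Add1,r2:6,r3:Add2
cycle 6: issue SUB r2<-Add3 // r0:1,r1:Add1,r2:Add3,r3:Add2
cycle 7: issue MUL r2<-Mul2 // r0:1,r1:Add1,r2:Mul2,r3:Add2
cycle 8: CDB Add1=-2; stall // r0:1,r1:-2,r2:Mul2,r3:Add2
cycle 9: CDB Mul1=0; issue MUL r2<-Mul1 // r0:1,r1:-2,r2:Mul1,r3:Add2
cycle 10: issue ADD r0<-Add1 // r0:Add1,r1:-2,r2:Mul1,r3:Add2
cycle 11: stall // r0:Add1,r1:-2,r2:Mul1,r3:Add2
cycle 12: CDB Add2=6; issue ADD r3<-Add2 // r0:Add1,r1:-2,r2:Mul1,r3:Add2
cycle 13: CDB Mul2=-2 // r0:Add1,r1:-2,r2:Mul1,r3:Add2
cycle 14: - // r0:Add1,r1:-2,r2:Mul1,r3:Add2
cycle 15: CDB Add3=-5 // r0:Add1,r1:-2,r2:Mul1,r3:Add2
cycle 16: CDB Mul1=-12 // r0:Add1,r1:-2,r2:-12,r3:Add2

STATUS = VALUE -12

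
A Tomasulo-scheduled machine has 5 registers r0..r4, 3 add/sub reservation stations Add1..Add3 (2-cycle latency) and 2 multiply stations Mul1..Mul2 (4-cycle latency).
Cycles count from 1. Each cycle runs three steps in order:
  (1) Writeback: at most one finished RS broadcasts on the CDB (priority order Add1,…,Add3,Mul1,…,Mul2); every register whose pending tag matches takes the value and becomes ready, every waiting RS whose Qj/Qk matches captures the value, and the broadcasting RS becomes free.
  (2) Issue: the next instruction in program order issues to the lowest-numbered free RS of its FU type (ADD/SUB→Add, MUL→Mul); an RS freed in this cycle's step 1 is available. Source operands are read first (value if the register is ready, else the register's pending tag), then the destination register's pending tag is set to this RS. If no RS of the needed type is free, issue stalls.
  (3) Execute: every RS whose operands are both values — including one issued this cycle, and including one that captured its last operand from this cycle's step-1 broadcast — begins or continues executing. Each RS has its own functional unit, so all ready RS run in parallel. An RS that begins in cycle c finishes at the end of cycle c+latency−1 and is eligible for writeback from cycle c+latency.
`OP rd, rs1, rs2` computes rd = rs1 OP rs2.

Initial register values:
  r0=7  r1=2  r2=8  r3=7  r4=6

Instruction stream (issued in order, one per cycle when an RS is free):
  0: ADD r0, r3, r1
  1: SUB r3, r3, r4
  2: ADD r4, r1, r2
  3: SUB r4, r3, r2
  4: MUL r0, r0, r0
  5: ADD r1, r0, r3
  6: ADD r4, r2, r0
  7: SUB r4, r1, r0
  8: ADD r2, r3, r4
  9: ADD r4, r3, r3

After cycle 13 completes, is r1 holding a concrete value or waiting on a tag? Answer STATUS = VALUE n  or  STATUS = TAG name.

  c1: issue ADD r0<-Add1  regs: r0:Add1,r1:2,r2:8,r3:7,r4:6
  c2: issue SUB r3<-Add2  regs: r0:Add1,r1:2,r2:8,r3:Add2,r4:6
  c3: CDB Add1=9; issue ADD r4<-Add1  regs: r0:9,r1:2,r2:8,r3:Add2,r4:Add1
  c4: CDB Add2=1; issue SUB r4<-Add2  regs: r0:9,r1:2,r2:8,r3:1,r4:Add2
  c5: CDB Add1=10; issue MUL r0<-Mul1  regs: r0:Mul1,r1:2,r2:8,r3:1,r4:Add2
  c6: CDB Add2=-7; issue ADD r1<-Add1  regs: r0:Mul1,r1:Add1,r2:8,r3:1,r4:-7
  c7: issue ADD r4<-Add2  regs: r0:Mul1,r1:Add1,r2:8,r3:1,r4:Add2
  c8: issue SUB r4<-Add3  regs: r0:Mul1,r1:Add1,r2:8,r3:1,r4:Add3
  c9: CDB Mul1=81; stall  regs: r0:81,r1:Add1,r2:8,r3:1,r4:Add3
  c10: stall  regs: r0:81,r1:Add1,r2:8,r3:1,r4:Add3
  c11: CDB Add1=82; issue ADD r2<-Add1  regs: r0:81,r1:82,r2:Add1,r3:1,r4:Add3
  c12: CDB Add2=89; issue ADD r4<-Add2  regs: r0:81,r1:82,r2:Add1,r3:1,r4:Add2
  c13: CDB Add3=1  regs: r0:81,r1:82,r2:Add1,r3:1,r4:Add2

STATUS = VALUE 82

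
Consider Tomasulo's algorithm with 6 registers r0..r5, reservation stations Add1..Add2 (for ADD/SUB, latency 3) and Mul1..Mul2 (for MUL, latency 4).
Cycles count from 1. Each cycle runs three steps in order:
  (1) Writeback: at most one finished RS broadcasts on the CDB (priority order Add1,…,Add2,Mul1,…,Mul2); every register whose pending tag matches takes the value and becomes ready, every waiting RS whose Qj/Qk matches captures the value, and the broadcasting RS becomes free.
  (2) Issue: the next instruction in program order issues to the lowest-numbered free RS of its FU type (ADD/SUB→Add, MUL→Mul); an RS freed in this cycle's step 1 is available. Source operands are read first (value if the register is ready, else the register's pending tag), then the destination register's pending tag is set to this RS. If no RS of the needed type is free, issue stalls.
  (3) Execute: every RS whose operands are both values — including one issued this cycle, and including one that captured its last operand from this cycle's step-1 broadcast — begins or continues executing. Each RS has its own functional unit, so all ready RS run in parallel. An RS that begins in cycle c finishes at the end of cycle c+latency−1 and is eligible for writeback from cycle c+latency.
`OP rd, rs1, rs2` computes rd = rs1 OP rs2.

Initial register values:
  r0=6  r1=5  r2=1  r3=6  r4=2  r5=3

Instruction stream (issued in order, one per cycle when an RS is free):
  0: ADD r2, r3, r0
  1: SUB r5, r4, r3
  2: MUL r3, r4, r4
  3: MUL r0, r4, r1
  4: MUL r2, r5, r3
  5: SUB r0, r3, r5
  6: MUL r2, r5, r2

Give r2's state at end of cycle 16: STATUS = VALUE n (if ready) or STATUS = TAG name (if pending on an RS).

c1: issue ADD r2<-Add1 | r0:6,r1:5,r2:Add1,r3:6,r4:2,r5:3
c2: issue SUB r5<-Add2 | r0:6,r1:5,r2:Add1,r3:6,r4:2,r5:Add2
c3: issue MUL r3<-Mul1 | r0:6,r1:5,r2:Add1,r3:Mul1,r4:2,r5:Add2
c4: CDB Add1=12; issue MUL r0<-Mul2 | r0:Mul2,r1:5,r2:12,r3:Mul1,r4:2,r5:Add2
c5: CDB Add2=-4; stall | r0:Mul2,r1:5,r2:12,r3:Mul1,r4:2,r5:-4
c6: stall | r0:Mul2,r1:5,r2:12,r3:Mul1,r4:2,r5:-4
c7: CDB Mul1=4; issue MUL r2<-Mul1 | r0:Mul2,r1:5,r2:Mul1,r3:4,r4:2,r5:-4
c8: CDB Mul2=10; issue SUB r0<-Add1 | r0:Add1,r1:5,r2:Mul1,r3:4,r4:2,r5:-4
c9: issue MUL r2<-Mul2 | r0:Add1,r1:5,r2:Mul2,r3:4,r4:2,r5:-4
c10: - | r0:Add1,r1:5,r2:Mul2,r3:4,r4:2,r5:-4
c11: CDB Add1=8 | r0:8,r1:5,r2:Mul2,r3:4,r4:2,r5:-4
c12: CDB Mul1=-16 | r0:8,r1:5,r2:Mul2,r3:4,r4:2,r5:-4
c13: - | r0:8,r1:5,r2:Mul2,r3:4,r4:2,r5:-4
c14: - | r0:8,r1:5,r2:Mul2,r3:4,r4:2,r5:-4
c15: - | r0:8,r1:5,r2:Mul2,r3:4,r4:2,r5:-4
c16: CDB Mul2=64 | r0:8,r1:5,r2:64,r3:4,r4:2,r5:-4

STATUS = VALUE 64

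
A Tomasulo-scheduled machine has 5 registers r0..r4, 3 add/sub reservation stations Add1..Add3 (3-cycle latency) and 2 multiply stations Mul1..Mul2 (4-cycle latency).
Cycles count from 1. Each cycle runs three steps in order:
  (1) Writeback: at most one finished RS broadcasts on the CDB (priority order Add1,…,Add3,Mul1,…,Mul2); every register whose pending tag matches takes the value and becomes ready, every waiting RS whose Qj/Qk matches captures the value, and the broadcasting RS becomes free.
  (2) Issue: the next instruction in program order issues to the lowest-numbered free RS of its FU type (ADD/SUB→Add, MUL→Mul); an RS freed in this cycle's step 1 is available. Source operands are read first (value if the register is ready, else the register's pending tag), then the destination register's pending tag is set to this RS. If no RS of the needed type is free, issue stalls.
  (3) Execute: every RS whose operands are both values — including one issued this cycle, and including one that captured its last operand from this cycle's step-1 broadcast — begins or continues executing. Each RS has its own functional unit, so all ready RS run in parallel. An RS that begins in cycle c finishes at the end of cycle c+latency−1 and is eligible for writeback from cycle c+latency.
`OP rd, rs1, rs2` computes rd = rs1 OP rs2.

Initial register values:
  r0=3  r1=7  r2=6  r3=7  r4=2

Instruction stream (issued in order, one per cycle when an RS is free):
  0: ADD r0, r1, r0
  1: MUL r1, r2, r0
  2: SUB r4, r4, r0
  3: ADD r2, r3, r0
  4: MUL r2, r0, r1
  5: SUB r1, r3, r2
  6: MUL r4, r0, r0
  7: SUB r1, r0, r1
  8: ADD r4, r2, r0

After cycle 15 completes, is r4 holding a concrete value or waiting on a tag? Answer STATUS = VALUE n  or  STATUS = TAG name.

STATUS = TAG Add2

cycle 1: issue ADD r0<-Add1 // r0:Add1,r1:7,r2:6,r3:7,r4:2
cycle 2: issue MUL r1<-Mul1 // r0:Add1,r1:Mul1,r2:6,r3:7,r4:2
cycle 3: issue SUB r4<-Add2 // r0:Add1,r1:Mul1,r2:6,r3:7,r4:Add2
cycle 4: CDB Add1=10; issue ADD r2<-Add1 // r0:10,r1:Mul1,r2:Add1,r3:7,r4:Add2
cycle 5: issue MUL r2<-Mul2 // r0:10,r1:Mul1,r2:Mul2,r3:7,r4:Add2
cycle 6: issue SUB r1<-Add3 // r0:10,r1:Add3,r2:Mul2,r3:7,r4:Add2
cycle 7: CDB Add1=17; stall // r0:10,r1:Add3,r2:Mul2,r3:7,r4:Add2
cycle 8: CDB Add2=-8; stall // r0:10,r1:Add3,r2:Mul2,r3:7,r4:-8
cycle 9: CDB Mul1=60; issue MUL r4<-Mul1 // r0:10,r1:Add3,r2:Mul2,r3:7,r4:Mul1
cycle 10: issue SUB r1<-Add1 // r0:10,r1:Add1,r2:Mul2,r3:7,r4:Mul1
cycle 11: issue ADD r4<-Add2 // r0:10,r1:Add1,r2:Mul2,r3:7,r4:Add2
cycle 12: - // r0:10,r1:Add1,r2:Mul2,r3:7,r4:Add2
cycle 13: CDB Mul1=100 // r0:10,r1:Add1,r2:Mul2,r3:7,r4:Add2
cycle 14: CDB Mul2=600 // r0:10,r1:Add1,r2:600,r3:7,r4:Add2
cycle 15: - // r0:10,r1:Add1,r2:600,r3:7,r4:Add2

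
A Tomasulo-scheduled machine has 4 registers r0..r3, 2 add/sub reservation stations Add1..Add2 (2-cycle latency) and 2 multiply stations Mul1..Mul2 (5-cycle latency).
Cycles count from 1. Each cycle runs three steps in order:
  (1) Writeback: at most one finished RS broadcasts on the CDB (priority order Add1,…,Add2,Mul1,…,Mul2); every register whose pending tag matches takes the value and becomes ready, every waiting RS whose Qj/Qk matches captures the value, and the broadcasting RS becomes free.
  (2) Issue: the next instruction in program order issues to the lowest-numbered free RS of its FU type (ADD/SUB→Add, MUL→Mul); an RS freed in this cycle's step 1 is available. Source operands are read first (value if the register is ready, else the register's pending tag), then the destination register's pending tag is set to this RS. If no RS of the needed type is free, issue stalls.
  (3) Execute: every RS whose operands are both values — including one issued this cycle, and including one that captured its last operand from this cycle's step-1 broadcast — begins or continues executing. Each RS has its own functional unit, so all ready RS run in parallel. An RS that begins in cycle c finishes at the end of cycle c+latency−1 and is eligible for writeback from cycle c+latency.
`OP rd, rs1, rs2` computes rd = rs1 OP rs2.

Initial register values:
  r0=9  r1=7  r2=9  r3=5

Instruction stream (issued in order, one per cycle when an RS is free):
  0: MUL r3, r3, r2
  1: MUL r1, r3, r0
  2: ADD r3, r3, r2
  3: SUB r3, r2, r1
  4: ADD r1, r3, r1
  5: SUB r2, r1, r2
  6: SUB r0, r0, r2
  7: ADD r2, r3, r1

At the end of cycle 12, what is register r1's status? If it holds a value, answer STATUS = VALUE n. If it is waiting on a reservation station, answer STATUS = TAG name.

STATUS = TAG Add1

c1: issue MUL r3<-Mul1 | r0:9,r1:7,r2:9,r3:Mul1
c2: issue MUL r1<-Mul2 | r0:9,r1:Mul2,r2:9,r3:Mul1
c3: issue ADD r3<-Add1 | r0:9,r1:Mul2,r2:9,r3:Add1
c4: issue SUB r3<-Add2 | r0:9,r1:Mul2,r2:9,r3:Add2
c5: stall | r0:9,r1:Mul2,r2:9,r3:Add2
c6: CDB Mul1=45; stall | r0:9,r1:Mul2,r2:9,r3:Add2
c7: stall | r0:9,r1:Mul2,r2:9,r3:Add2
c8: CDB Add1=54; issue ADD r1<-Add1 | r0:9,r1:Add1,r2:9,r3:Add2
c9: stall | r0:9,r1:Add1,r2:9,r3:Add2
c10: stall | r0:9,r1:Add1,r2:9,r3:Add2
c11: CDB Mul2=405; stall | r0:9,r1:Add1,r2:9,r3:Add2
c12: stall | r0:9,r1:Add1,r2:9,r3:Add2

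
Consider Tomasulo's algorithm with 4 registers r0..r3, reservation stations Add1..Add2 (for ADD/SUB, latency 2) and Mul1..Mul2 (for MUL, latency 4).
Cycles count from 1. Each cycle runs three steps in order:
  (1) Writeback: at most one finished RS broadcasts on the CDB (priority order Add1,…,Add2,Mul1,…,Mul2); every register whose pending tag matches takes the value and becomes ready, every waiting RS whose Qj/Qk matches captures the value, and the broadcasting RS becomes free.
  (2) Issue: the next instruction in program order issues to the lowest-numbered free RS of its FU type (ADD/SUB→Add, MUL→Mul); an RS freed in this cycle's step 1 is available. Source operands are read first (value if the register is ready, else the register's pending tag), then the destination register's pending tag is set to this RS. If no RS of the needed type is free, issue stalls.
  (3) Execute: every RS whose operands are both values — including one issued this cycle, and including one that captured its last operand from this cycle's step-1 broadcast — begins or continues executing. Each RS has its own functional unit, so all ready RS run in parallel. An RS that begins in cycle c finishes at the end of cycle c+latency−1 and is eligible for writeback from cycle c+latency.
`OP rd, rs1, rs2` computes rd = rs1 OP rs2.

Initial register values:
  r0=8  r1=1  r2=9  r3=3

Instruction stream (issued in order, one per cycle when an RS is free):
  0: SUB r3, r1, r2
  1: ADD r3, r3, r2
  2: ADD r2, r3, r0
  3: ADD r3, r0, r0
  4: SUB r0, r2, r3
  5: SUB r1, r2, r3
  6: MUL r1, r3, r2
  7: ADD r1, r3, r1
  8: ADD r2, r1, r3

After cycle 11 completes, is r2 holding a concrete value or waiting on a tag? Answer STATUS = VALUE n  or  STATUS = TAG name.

c1: issue SUB r3<-Add1 | r0:8,r1:1,r2:9,r3:Add1
c2: issue ADD r3<-Add2 | r0:8,r1:1,r2:9,r3:Add2
c3: CDB Add1=-8; issue ADD r2<-Add1 | r0:8,r1:1,r2:Add1,r3:Add2
c4: stall | r0:8,r1:1,r2:Add1,r3:Add2
c5: CDB Add2=1; issue ADD r3<-Add2 | r0:8,r1:1,r2:Add1,r3:Add2
c6: stall | r0:8,r1:1,r2:Add1,r3:Add2
c7: CDB Add1=9; issue SUB r0<-Add1 | r0:Add1,r1:1,r2:9,r3:Add2
c8: CDB Add2=16; issue SUB r1<-Add2 | r0:Add1,r1:Add2,r2:9,r3:16
c9: issue MUL r1<-Mul1 | r0:Add1,r1:Mul1,r2:9,r3:16
c10: CDB Add1=-7; issue ADD r1<-Add1 | r0:-7,r1:Add1,r2:9,r3:16
c11: CDB Add2=-7; issue ADD r2<-Add2 | r0:-7,r1:Add1,r2:Add2,r3:16

STATUS = TAG Add2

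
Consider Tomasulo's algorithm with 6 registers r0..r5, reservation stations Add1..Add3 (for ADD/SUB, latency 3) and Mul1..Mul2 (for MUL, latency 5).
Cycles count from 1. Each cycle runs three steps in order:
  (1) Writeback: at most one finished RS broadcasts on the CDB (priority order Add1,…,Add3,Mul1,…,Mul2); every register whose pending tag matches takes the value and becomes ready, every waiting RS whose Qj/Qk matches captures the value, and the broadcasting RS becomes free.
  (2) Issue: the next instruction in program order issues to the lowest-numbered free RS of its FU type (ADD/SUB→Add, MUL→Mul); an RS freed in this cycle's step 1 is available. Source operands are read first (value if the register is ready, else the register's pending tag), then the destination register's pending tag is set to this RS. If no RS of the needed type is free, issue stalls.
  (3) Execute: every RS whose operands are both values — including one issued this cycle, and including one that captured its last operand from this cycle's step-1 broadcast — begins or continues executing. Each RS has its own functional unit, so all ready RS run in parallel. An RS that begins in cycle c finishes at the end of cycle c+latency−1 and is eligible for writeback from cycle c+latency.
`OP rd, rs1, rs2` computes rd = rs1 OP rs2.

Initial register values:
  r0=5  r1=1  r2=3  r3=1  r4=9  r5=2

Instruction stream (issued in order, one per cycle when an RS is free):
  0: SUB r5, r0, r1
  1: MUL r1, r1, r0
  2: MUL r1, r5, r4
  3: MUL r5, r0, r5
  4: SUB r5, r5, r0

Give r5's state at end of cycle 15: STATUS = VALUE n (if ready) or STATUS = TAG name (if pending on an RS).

STATUS = VALUE 15

cycle 1: issue SUB r5<-Add1 // r0:5,r1:1,r2:3,r3:1,r4:9,r5:Add1
cycle 2: issue MUL r1<-Mul1 // r0:5,r1:Mul1,r2:3,r3:1,r4:9,r5:Add1
cycle 3: issue MUL r1<-Mul2 // r0:5,r1:Mul2,r2:3,r3:1,r4:9,r5:Add1
cycle 4: CDB Add1=4; stall // r0:5,r1:Mul2,r2:3,r3:1,r4:9,r5:4
cycle 5: stall // r0:5,r1:Mul2,r2:3,r3:1,r4:9,r5:4
cycle 6: stall // r0:5,r1:Mul2,r2:3,r3:1,r4:9,r5:4
cycle 7: CDB Mul1=5; issue MUL r5<-Mul1 // r0:5,r1:Mul2,r2:3,r3:1,r4:9,r5:Mul1
cycle 8: issue SUB r5<-Add1 // r0:5,r1:Mul2,r2:3,r3:1,r4:9,r5:Add1
cycle 9: CDB Mul2=36 // r0:5,r1:36,r2:3,r3:1,r4:9,r5:Add1
cycle 10: - // r0:5,r1:36,r2:3,r3:1,r4:9,r5:Add1
cycle 11: - // r0:5,r1:36,r2:3,r3:1,r4:9,r5:Add1
cycle 12: CDB Mul1=20 // r0:5,r1:36,r2:3,r3:1,r4:9,r5:Add1
cycle 13: - // r0:5,r1:36,r2:3,r3:1,r4:9,r5:Add1
cycle 14: - // r0:5,r1:36,r2:3,r3:1,r4:9,r5:Add1
cycle 15: CDB Add1=15 // r0:5,r1:36,r2:3,r3:1,r4:9,r5:15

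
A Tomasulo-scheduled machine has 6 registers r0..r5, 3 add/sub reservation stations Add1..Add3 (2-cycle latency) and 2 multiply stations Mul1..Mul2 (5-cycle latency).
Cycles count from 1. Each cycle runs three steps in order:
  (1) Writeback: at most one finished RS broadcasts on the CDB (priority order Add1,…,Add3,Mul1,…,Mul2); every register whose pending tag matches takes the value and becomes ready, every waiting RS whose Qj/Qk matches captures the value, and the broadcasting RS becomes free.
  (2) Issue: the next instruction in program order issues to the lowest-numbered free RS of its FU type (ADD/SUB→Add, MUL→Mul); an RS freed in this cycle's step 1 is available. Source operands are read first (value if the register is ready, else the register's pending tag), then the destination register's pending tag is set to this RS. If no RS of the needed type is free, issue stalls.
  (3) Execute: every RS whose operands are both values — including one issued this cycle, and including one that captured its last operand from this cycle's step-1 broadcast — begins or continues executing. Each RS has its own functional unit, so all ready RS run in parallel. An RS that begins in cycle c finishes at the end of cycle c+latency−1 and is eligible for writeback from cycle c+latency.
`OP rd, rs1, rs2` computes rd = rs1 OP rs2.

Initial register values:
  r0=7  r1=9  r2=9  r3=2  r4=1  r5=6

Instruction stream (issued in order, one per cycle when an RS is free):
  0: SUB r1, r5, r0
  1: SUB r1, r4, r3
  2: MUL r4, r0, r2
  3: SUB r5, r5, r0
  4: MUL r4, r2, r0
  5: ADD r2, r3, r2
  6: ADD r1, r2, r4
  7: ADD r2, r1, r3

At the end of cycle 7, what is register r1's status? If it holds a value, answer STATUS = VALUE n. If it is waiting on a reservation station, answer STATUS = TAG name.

STATUS = TAG Add2

cycle 1: issue SUB r1<-Add1 // r0:7,r1:Add1,r2:9,r3:2,r4:1,r5:6
cycle 2: issue SUB r1<-Add2 // r0:7,r1:Add2,r2:9,r3:2,r4:1,r5:6
cycle 3: CDB Add1=-1; issue MUL r4<-Mul1 // r0:7,r1:Add2,r2:9,r3:2,r4:Mul1,r5:6
cycle 4: CDB Add2=-1; issue SUB r5<-Add1 // r0:7,r1:-1,r2:9,r3:2,r4:Mul1,r5:Add1
cycle 5: issue MUL r4<-Mul2 // r0:7,r1:-1,r2:9,r3:2,r4:Mul2,r5:Add1
cycle 6: CDB Add1=-1; issue ADD r2<-Add1 // r0:7,r1:-1,r2:Add1,r3:2,r4:Mul2,r5:-1
cycle 7: issue ADD r1<-Add2 // r0:7,r1:Add2,r2:Add1,r3:2,r4:Mul2,r5:-1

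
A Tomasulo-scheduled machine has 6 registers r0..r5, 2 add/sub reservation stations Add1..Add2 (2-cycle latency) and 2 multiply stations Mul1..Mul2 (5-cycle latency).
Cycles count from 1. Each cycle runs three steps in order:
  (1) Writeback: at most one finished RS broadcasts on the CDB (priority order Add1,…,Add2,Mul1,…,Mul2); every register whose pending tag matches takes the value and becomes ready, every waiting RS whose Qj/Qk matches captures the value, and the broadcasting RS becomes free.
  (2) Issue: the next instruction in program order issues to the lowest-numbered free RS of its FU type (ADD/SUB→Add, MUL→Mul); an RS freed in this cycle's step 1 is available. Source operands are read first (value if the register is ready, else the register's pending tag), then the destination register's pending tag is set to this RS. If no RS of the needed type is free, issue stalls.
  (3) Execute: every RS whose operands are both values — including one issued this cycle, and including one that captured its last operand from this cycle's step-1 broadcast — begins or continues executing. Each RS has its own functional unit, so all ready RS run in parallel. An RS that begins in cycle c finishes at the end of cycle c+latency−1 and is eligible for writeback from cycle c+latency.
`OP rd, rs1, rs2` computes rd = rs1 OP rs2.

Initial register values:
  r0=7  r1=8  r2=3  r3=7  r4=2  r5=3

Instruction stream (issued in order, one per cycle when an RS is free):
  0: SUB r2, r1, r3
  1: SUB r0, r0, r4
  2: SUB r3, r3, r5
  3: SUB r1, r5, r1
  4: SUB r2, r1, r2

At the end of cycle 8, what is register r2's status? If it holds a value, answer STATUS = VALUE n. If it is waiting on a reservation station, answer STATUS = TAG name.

cycle 1: issue SUB r2<-Add1 // r0:7,r1:8,r2:Add1,r3:7,r4:2,r5:3
cycle 2: issue SUB r0<-Add2 // r0:Add2,r1:8,r2:Add1,r3:7,r4:2,r5:3
cycle 3: CDB Add1=1; issue SUB r3<-Add1 // r0:Add2,r1:8,r2:1,r3:Add1,r4:2,r5:3
cycle 4: CDB Add2=5; issue SUB r1<-Add2 // r0:5,r1:Add2,r2:1,r3:Add1,r4:2,r5:3
cycle 5: CDB Add1=4; issue SUB r2<-Add1 // r0:5,r1:Add2,r2:Add1,r3:4,r4:2,r5:3
cycle 6: CDB Add2=-5 // r0:5,r1:-5,r2:Add1,r3:4,r4:2,r5:3
cycle 7: - // r0:5,r1:-5,r2:Add1,r3:4,r4:2,r5:3
cycle 8: CDB Add1=-6 // r0:5,r1:-5,r2:-6,r3:4,r4:2,r5:3

STATUS = VALUE -6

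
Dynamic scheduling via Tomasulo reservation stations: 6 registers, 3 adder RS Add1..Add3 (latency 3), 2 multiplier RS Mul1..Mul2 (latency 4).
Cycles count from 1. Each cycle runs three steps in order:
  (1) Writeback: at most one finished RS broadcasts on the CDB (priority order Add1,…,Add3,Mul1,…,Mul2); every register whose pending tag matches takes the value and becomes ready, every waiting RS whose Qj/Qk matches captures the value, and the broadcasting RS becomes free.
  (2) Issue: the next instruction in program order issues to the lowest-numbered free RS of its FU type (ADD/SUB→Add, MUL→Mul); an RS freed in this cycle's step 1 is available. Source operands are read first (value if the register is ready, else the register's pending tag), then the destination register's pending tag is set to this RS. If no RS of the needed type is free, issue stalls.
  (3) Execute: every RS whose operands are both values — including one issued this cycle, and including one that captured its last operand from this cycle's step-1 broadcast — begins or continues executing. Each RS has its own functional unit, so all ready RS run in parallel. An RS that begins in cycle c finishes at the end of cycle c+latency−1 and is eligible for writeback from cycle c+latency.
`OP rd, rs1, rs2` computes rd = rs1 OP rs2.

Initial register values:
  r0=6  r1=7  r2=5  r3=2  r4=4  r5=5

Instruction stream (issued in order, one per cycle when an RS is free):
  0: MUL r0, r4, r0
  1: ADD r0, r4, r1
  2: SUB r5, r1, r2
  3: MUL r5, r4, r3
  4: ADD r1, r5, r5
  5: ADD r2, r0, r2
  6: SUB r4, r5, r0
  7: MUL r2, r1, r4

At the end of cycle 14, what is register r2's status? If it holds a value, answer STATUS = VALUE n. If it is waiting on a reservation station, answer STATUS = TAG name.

cycle 1: issue MUL r0<-Mul1 // r0:Mul1,r1:7,r2:5,r3:2,r4:4,r5:5
cycle 2: issue ADD r0<-Add1 // r0:Add1,r1:7,r2:5,r3:2,r4:4,r5:5
cycle 3: issue SUB r5<-Add2 // r0:Add1,r1:7,r2:5,r3:2,r4:4,r5:Add2
cycle 4: issue MUL r5<-Mul2 // r0:Add1,r1:7,r2:5,r3:2,r4:4,r5:Mul2
cycle 5: CDB Add1=11; issue ADD r1<-Add1 // r0:11,r1:Add1,r2:5,r3:2,r4:4,r5:Mul2
cycle 6: CDB Add2=2; issue ADD r2<-Add2 // r0:11,r1:Add1,r2:Add2,r3:2,r4:4,r5:Mul2
cycle 7: CDB Mul1=24; issue SUB r4<-Add3 // r0:11,r1:Add1,r2:Add2,r3:2,r4:Add3,r5:Mul2
cycle 8: CDB Mul2=8; issue MUL r2<-Mul1 // r0:11,r1:Add1,r2:Mul1,r3:2,r4:Add3,r5:8
cycle 9: CDB Add2=16 // r0:11,r1:Add1,r2:Mul1,r3:2,r4:Add3,r5:8
cycle 10: - // r0:11,r1:Add1,r2:Mul1,r3:2,r4:Add3,r5:8
cycle 11: CDB Add1=16 // r0:11,r1:16,r2:Mul1,r3:2,r4:Add3,r5:8
cycle 12: CDB Add3=-3 // r0:11,r1:16,r2:Mul1,r3:2,r4:-3,r5:8
cycle 13: - // r0:11,r1:16,r2:Mul1,r3:2,r4:-3,r5:8
cycle 14: - // r0:11,r1:16,r2:Mul1,r3:2,r4:-3,r5:8

STATUS = TAG Mul1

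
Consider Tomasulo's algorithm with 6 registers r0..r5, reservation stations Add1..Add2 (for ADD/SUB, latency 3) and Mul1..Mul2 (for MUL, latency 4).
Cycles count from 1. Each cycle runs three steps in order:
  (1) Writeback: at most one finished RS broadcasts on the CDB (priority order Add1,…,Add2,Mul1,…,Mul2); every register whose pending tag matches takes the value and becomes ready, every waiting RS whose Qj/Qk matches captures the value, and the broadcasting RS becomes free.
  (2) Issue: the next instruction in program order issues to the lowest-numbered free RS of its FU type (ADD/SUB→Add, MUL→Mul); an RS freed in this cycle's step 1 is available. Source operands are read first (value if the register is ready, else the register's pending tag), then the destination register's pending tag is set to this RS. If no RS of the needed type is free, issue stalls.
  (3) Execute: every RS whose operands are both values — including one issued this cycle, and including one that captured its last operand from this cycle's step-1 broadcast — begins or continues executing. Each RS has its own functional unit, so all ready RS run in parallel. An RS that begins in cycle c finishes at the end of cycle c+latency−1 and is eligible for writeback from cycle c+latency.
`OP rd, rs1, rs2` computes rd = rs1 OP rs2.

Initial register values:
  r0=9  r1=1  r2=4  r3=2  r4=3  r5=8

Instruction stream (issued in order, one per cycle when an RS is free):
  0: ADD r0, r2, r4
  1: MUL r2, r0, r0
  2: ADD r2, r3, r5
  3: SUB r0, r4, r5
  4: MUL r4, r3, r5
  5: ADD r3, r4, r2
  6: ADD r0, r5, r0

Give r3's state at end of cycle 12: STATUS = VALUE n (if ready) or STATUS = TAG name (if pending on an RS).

STATUS = VALUE 26

  c1: issue ADD r0<-Add1  regs: r0:Add1,r1:1,r2:4,r3:2,r4:3,r5:8
  c2: issue MUL r2<-Mul1  regs: r0:Add1,r1:1,r2:Mul1,r3:2,r4:3,r5:8
  c3: issue ADD r2<-Add2  regs: r0:Add1,r1:1,r2:Add2,r3:2,r4:3,r5:8
  c4: CDB Add1=7; issue SUB r0<-Add1  regs: r0:Add1,r1:1,r2:Add2,r3:2,r4:3,r5:8
  c5: issue MUL r4<-Mul2  regs: r0:Add1,r1:1,r2:Add2,r3:2,r4:Mul2,r5:8
  c6: CDB Add2=10; issue ADD r3<-Add2  regs: r0:Add1,r1:1,r2:10,r3:Add2,r4:Mul2,r5:8
  c7: CDB Add1=-5; issue ADD r0<-Add1  regs: r0:Add1,r1:1,r2:10,r3:Add2,r4:Mul2,r5:8
  c8: CDB Mul1=49  regs: r0:Add1,r1:1,r2:10,r3:Add2,r4:Mul2,r5:8
  c9: CDB Mul2=16  regs: r0:Add1,r1:1,r2:10,r3:Add2,r4:16,r5:8
  c10: CDB Add1=3  regs: r0:3,r1:1,r2:10,r3:Add2,r4:16,r5:8
  c11: -  regs: r0:3,r1:1,r2:10,r3:Add2,r4:16,r5:8
  c12: CDB Add2=26  regs: r0:3,r1:1,r2:10,r3:26,r4:16,r5:8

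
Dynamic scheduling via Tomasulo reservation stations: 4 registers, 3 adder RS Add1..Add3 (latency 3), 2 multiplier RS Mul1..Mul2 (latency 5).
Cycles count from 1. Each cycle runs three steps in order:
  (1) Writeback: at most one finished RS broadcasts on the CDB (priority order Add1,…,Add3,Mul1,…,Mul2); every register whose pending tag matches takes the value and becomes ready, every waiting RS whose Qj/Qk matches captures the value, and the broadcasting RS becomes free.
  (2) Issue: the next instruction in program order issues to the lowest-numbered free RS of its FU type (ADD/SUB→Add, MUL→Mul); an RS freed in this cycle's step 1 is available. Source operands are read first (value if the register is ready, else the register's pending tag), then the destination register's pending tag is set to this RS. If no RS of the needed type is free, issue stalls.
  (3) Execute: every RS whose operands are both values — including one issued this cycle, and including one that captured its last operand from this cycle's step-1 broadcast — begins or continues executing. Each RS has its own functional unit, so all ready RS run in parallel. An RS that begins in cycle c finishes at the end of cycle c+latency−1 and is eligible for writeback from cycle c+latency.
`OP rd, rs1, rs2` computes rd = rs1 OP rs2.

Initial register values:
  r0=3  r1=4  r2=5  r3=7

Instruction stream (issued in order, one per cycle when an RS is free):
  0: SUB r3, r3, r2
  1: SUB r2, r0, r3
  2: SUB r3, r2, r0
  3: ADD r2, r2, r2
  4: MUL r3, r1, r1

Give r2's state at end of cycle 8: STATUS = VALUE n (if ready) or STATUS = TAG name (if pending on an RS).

STATUS = TAG Add1

  c1: issue SUB r3<-Add1  regs: r0:3,r1:4,r2:5,r3:Add1
  c2: issue SUB r2<-Add2  regs: r0:3,r1:4,r2:Add2,r3:Add1
  c3: issue SUB r3<-Add3  regs: r0:3,r1:4,r2:Add2,r3:Add3
  c4: CDB Add1=2; issue ADD r2<-Add1  regs: r0:3,r1:4,r2:Add1,r3:Add3
  c5: issue MUL r3<-Mul1  regs: r0:3,r1:4,r2:Add1,r3:Mul1
  c6: -  regs: r0:3,r1:4,r2:Add1,r3:Mul1
  c7: CDB Add2=1  regs: r0:3,r1:4,r2:Add1,r3:Mul1
  c8: -  regs: r0:3,r1:4,r2:Add1,r3:Mul1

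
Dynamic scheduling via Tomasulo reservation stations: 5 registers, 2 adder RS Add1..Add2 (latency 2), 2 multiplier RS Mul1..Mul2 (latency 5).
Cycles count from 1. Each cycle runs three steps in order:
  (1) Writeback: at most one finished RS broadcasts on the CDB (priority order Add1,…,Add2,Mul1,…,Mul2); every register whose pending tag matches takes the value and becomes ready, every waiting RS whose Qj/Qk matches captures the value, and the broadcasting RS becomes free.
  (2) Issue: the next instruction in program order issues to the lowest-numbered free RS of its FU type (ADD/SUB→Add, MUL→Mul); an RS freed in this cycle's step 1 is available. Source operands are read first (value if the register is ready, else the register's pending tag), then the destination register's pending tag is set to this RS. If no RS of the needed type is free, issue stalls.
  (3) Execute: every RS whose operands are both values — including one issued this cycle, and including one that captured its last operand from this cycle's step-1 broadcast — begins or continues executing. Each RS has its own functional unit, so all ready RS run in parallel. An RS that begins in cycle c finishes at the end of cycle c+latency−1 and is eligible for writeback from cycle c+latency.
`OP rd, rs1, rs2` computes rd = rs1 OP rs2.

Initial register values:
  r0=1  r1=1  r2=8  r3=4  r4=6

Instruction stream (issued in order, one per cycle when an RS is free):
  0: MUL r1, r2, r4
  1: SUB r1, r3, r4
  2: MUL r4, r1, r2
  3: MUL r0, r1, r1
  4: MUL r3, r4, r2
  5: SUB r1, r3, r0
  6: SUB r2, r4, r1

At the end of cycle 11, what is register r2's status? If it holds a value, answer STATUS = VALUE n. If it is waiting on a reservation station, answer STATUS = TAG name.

STATUS = TAG Add2

c1: issue MUL r1<-Mul1 | r0:1,r1:Mul1,r2:8,r3:4,r4:6
c2: issue SUB r1<-Add1 | r0:1,r1:Add1,r2:8,r3:4,r4:6
c3: issue MUL r4<-Mul2 | r0:1,r1:Add1,r2:8,r3:4,r4:Mul2
c4: CDB Add1=-2; stall | r0:1,r1:-2,r2:8,r3:4,r4:Mul2
c5: stall | r0:1,r1:-2,r2:8,r3:4,r4:Mul2
c6: CDB Mul1=48; issue MUL r0<-Mul1 | r0:Mul1,r1:-2,r2:8,r3:4,r4:Mul2
c7: stall | r0:Mul1,r1:-2,r2:8,r3:4,r4:Mul2
c8: stall | r0:Mul1,r1:-2,r2:8,r3:4,r4:Mul2
c9: CDB Mul2=-16; issue MUL r3<-Mul2 | r0:Mul1,r1:-2,r2:8,r3:Mul2,r4:-16
c10: issue SUB r1<-Add1 | r0:Mul1,r1:Add1,r2:8,r3:Mul2,r4:-16
c11: CDB Mul1=4; issue SUB r2<-Add2 | r0:4,r1:Add1,r2:Add2,r3:Mul2,r4:-16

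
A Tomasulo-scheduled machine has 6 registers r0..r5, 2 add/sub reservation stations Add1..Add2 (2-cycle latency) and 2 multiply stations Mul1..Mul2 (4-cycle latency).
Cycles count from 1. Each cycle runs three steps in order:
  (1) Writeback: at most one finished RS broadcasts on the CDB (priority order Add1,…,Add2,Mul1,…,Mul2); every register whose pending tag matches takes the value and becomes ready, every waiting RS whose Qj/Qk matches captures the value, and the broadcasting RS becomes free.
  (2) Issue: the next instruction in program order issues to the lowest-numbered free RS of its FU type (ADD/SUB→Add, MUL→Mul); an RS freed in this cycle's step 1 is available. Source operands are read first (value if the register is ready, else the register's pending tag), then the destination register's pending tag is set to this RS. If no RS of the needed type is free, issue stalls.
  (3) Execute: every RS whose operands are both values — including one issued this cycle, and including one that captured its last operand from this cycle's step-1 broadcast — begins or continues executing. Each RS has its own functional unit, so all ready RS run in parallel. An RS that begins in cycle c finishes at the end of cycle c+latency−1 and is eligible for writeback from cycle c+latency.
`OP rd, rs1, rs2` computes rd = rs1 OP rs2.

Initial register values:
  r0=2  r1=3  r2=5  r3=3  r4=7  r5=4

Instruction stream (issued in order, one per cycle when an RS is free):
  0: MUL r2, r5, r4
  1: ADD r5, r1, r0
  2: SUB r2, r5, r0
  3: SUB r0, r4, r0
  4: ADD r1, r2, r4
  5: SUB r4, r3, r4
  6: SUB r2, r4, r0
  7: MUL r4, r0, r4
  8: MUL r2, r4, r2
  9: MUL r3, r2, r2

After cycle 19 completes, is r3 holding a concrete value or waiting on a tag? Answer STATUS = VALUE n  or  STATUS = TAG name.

c1: issue MUL r2<-Mul1 | r0:2,r1:3,r2:Mul1,r3:3,r4:7,r5:4
c2: issue ADD r5<-Add1 | r0:2,r1:3,r2:Mul1,r3:3,r4:7,r5:Add1
c3: issue SUB r2<-Add2 | r0:2,r1:3,r2:Add2,r3:3,r4:7,r5:Add1
c4: CDB Add1=5; issue SUB r0<-Add1 | r0:Add1,r1:3,r2:Add2,r3:3,r4:7,r5:5
c5: CDB Mul1=28; stall | r0:Add1,r1:3,r2:Add2,r3:3,r4:7,r5:5
c6: CDB Add1=5; issue ADD r1<-Add1 | r0:5,r1:Add1,r2:Add2,r3:3,r4:7,r5:5
c7: CDB Add2=3; issue SUB r4<-Add2 | r0:5,r1:Add1,r2:3,r3:3,r4:Add2,r5:5
c8: stall | r0:5,r1:Add1,r2:3,r3:3,r4:Add2,r5:5
c9: CDB Add1=10; issue SUB r2<-Add1 | r0:5,r1:10,r2:Add1,r3:3,r4:Add2,r5:5
c10: CDB Add2=-4; issue MUL r4<-Mul1 | r0:5,r1:10,r2:Add1,r3:3,r4:Mul1,r5:5
c11: issue MUL r2<-Mul2 | r0:5,r1:10,r2:Mul2,r3:3,r4:Mul1,r5:5
c12: CDB Add1=-9; stall | r0:5,r1:10,r2:Mul2,r3:3,r4:Mul1,r5:5
c13: stall | r0:5,r1:10,r2:Mul2,r3:3,r4:Mul1,r5:5
c14: CDB Mul1=-20; issue MUL r3<-Mul1 | r0:5,r1:10,r2:Mul2,r3:Mul1,r4:-20,r5:5
c15: - | r0:5,r1:10,r2:Mul2,r3:Mul1,r4:-20,r5:5
c16: - | r0:5,r1:10,r2:Mul2,r3:Mul1,r4:-20,r5:5
c17: - | r0:5,r1:10,r2:Mul2,r3:Mul1,r4:-20,r5:5
c18: CDB Mul2=180 | r0:5,r1:10,r2:180,r3:Mul1,r4:-20,r5:5
c19: - | r0:5,r1:10,r2:180,r3:Mul1,r4:-20,r5:5

STATUS = TAG Mul1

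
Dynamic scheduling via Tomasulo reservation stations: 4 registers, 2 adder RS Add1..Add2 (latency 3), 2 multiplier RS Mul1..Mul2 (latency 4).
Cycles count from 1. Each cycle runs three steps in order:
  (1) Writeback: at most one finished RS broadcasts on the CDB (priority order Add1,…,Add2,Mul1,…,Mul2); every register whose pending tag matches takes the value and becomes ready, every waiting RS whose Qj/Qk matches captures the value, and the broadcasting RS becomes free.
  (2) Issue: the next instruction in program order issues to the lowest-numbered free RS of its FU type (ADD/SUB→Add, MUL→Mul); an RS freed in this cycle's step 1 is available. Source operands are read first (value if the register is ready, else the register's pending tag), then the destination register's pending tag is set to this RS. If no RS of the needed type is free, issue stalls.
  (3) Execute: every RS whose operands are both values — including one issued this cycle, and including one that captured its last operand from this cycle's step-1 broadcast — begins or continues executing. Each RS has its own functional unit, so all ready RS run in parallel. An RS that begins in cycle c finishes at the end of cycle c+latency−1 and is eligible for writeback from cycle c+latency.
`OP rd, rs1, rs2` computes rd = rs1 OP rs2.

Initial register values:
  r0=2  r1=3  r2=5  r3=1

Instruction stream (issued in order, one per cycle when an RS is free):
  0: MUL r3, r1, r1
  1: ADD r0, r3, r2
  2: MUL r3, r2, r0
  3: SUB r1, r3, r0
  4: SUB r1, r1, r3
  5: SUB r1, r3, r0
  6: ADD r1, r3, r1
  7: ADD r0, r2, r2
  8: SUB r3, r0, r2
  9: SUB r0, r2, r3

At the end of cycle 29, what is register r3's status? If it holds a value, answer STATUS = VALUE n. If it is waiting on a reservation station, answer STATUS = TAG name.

  c1: issue MUL r3<-Mul1  regs: r0:2,r1:3,r2:5,r3:Mul1
  c2: issue ADD r0<-Add1  regs: r0:Add1,r1:3,r2:5,r3:Mul1
  c3: issue MUL r3<-Mul2  regs: r0:Add1,r1:3,r2:5,r3:Mul2
  c4: issue SUB r1<-Add2  regs: r0:Add1,r1:Add2,r2:5,r3:Mul2
  c5: CDB Mul1=9; stall  regs: r0:Add1,r1:Add2,r2:5,r3:Mul2
  c6: stall  regs: r0:Add1,r1:Add2,r2:5,r3:Mul2
  c7: stall  regs: r0:Add1,r1:Add2,r2:5,r3:Mul2
  c8: CDB Add1=14; issue SUB r1<-Add1  regs: r0:14,r1:Add1,r2:5,r3:Mul2
  c9: stall  regs: r0:14,r1:Add1,r2:5,r3:Mul2
  c10: stall  regs: r0:14,r1:Add1,r2:5,r3:Mul2
  c11: stall  regs: r0:14,r1:Add1,r2:5,r3:Mul2
  c12: CDB Mul2=70; stall  regs: r0:14,r1:Add1,r2:5,r3:70
  c13: stall  regs: r0:14,r1:Add1,r2:5,r3:70
  c14: stall  regs: r0:14,r1:Add1,r2:5,r3:70
  c15: CDB Add2=56; issue SUB r1<-Add2  regs: r0:14,r1:Add2,r2:5,r3:70
  c16: stall  regs: r0:14,r1:Add2,r2:5,r3:70
  c17: stall  regs: r0:14,r1:Add2,r2:5,r3:70
  c18: CDB Add1=-14; issue ADD r1<-Add1  regs: r0:14,r1:Add1,r2:5,r3:70
  c19: CDB Add2=56; issue ADD r0<-Add2  regs: r0:Add2,r1:Add1,r2:5,r3:70
  c20: stall  regs: r0:Add2,r1:Add1,r2:5,r3:70
  c21: stall  regs: r0:Add2,r1:Add1,r2:5,r3:70
  c22: CDB Add1=126; issue SUB r3<-Add1  regs: r0:Add2,r1:126,r2:5,r3:Add1
  c23: CDB Add2=10; issue SUB r0<-Add2  regs: r0:Add2,r1:126,r2:5,r3:Add1
  c24: -  regs: r0:Add2,r1:126,r2:5,r3:Add1
  c25: -  regs: r0:Add2,r1:126,r2:5,r3:Add1
  c26: CDB Add1=5  regs: r0:Add2,r1:126,r2:5,r3:5
  c27: -  regs: r0:Add2,r1:126,r2:5,r3:5
  c28: -  regs: r0:Add2,r1:126,r2:5,r3:5
  c29: CDB Add2=0  regs: r0:0,r1:126,r2:5,r3:5

STATUS = VALUE 5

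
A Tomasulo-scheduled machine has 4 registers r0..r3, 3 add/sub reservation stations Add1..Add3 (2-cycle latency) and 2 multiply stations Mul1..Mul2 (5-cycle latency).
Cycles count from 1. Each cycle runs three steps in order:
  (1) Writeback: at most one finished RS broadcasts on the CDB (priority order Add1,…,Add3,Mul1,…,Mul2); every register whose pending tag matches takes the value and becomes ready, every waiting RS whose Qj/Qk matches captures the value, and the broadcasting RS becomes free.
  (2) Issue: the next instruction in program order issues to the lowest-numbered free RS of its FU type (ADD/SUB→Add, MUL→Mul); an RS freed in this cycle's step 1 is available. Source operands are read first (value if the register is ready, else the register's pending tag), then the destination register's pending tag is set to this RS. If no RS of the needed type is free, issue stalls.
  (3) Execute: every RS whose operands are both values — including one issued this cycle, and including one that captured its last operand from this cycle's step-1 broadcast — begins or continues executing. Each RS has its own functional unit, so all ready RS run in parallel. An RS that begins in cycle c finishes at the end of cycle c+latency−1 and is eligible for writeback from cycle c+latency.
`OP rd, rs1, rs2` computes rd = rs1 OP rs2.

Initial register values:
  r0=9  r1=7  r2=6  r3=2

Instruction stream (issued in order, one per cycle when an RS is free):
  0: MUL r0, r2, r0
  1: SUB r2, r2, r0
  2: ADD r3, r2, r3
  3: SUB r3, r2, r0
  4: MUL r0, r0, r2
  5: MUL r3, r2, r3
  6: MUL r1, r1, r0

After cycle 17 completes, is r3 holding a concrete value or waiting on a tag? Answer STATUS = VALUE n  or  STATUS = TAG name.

c1: issue MUL r0<-Mul1 | r0:Mul1,r1:7,r2:6,r3:2
c2: issue SUB r2<-Add1 | r0:Mul1,r1:7,r2:Add1,r3:2
c3: issue ADD r3<-Add2 | r0:Mul1,r1:7,r2:Add1,r3:Add2
c4: issue SUB r3<-Add3 | r0:Mul1,r1:7,r2:Add1,r3:Add3
c5: issue MUL r0<-Mul2 | r0:Mul2,r1:7,r2:Add1,r3:Add3
c6: CDB Mul1=54; issue MUL r3<-Mul1 | r0:Mul2,r1:7,r2:Add1,r3:Mul1
c7: stall | r0:Mul2,r1:7,r2:Add1,r3:Mul1
c8: CDB Add1=-48; stall | r0:Mul2,r1:7,r2:-48,r3:Mul1
c9: stall | r0:Mul2,r1:7,r2:-48,r3:Mul1
c10: CDB Add2=-46; stall | r0:Mul2,r1:7,r2:-48,r3:Mul1
c11: CDB Add3=-102; stall | r0:Mul2,r1:7,r2:-48,r3:Mul1
c12: stall | r0:Mul2,r1:7,r2:-48,r3:Mul1
c13: CDB Mul2=-2592; issue MUL r1<-Mul2 | r0:-2592,r1:Mul2,r2:-48,r3:Mul1
c14: - | r0:-2592,r1:Mul2,r2:-48,r3:Mul1
c15: - | r0:-2592,r1:Mul2,r2:-48,r3:Mul1
c16: CDB Mul1=4896 | r0:-2592,r1:Mul2,r2:-48,r3:4896
c17: - | r0:-2592,r1:Mul2,r2:-48,r3:4896

STATUS = VALUE 4896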